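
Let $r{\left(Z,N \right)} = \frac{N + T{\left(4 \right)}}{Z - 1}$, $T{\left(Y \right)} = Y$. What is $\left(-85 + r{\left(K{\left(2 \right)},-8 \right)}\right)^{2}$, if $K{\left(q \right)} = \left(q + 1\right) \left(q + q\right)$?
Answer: $\frac{881721}{121} \approx 7287.0$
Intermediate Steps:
$K{\left(q \right)} = 2 q \left(1 + q\right)$ ($K{\left(q \right)} = \left(1 + q\right) 2 q = 2 q \left(1 + q\right)$)
$r{\left(Z,N \right)} = \frac{4 + N}{-1 + Z}$ ($r{\left(Z,N \right)} = \frac{N + 4}{Z - 1} = \frac{4 + N}{-1 + Z}$)
$\left(-85 + r{\left(K{\left(2 \right)},-8 \right)}\right)^{2} = \left(-85 + \frac{4 - 8}{-1 + 2 \cdot 2 \left(1 + 2\right)}\right)^{2} = \left(-85 + \frac{1}{-1 + 2 \cdot 2 \cdot 3} \left(-4\right)\right)^{2} = \left(-85 + \frac{1}{-1 + 12} \left(-4\right)\right)^{2} = \left(-85 + \frac{1}{11} \left(-4\right)\right)^{2} = \left(-85 - \frac{4}{11}\right)^{2} = \left(- \frac{939}{11}\right)^{2} = \frac{881721}{121}$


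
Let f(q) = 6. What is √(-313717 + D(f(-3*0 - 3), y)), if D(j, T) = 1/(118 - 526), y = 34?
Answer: I*√13055646774/204 ≈ 560.1*I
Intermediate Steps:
D(j, T) = -1/408 (D(j, T) = 1/(-408) = -1/408)
√(-313717 + D(f(-3*0 - 3), y)) = √(-313717 - 1/408) = √(-127996537/408) = I*√13055646774/204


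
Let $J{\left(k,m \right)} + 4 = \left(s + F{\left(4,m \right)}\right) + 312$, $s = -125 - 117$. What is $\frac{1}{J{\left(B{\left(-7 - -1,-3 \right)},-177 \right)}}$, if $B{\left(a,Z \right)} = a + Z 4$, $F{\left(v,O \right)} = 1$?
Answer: $\frac{1}{67} \approx 0.014925$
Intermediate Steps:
$B{\left(a,Z \right)} = a + 4 Z$
$s = -242$ ($s = -125 - 117 = -242$)
$J{\left(k,m \right)} = 67$ ($J{\left(k,m \right)} = -4 + \left(\left(-242 + 1\right) + 312\right) = -4 + \left(-241 + 312\right) = -4 + 71 = 67$)
$\frac{1}{J{\left(B{\left(-7 - -1,-3 \right)},-177 \right)}} = \frac{1}{67}$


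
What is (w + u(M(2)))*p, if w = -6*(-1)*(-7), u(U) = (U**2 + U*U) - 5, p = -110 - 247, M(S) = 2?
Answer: 13923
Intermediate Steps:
p = -357
u(U) = -5 + 2*U**2 (u(U) = (U**2 + U**2) - 5 = 2*U**2 - 5 = -5 + 2*U**2)
w = -42 (w = 6*(-7) = -42)
(w + u(M(2)))*p = (-42 + (-5 + 2*2**2))*(-357) = (-42 + (-5 + 2*4))*(-357) = (-42 + (-5 + 8))*(-357) = (-42 + 3)*(-357) = -39*(-357) = 13923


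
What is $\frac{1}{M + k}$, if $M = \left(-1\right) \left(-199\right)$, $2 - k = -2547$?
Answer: $\frac{1}{2748} \approx 0.0003639$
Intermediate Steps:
$k = 2549$ ($k = 2 - -2547 = 2 + 2547 = 2549$)
$M = 199$
$\frac{1}{M + k} = \frac{1}{199 + 2549} = \frac{1}{2748}$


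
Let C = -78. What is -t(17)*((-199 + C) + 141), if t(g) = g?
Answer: 2312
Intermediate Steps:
-t(17)*((-199 + C) + 141) = -17*((-199 - 78) + 141) = -17*(-277 + 141) = -17*(-136) = -1*(-2312) = 2312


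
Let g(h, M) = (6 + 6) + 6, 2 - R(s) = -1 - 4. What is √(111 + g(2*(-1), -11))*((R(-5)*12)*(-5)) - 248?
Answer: -248 - 420*√129 ≈ -5018.3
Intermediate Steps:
R(s) = 7 (R(s) = 2 - (-1 - 4) = 2 - 1*(-5) = 2 + 5 = 7)
g(h, M) = 18 (g(h, M) = 12 + 6 = 18)
√(111 + g(2*(-1), -11))*((R(-5)*12)*(-5)) - 248 = √(111 + 18)*((7*12)*(-5)) - 248 = √129*(84*(-5)) - 248 = √129*(-420) - 248 = -420*√129 - 248 = -248 - 420*√129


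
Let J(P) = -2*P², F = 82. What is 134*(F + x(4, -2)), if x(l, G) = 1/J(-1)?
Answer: 10921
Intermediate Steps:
x(l, G) = -½ (x(l, G) = 1/(-2*(-1)²) = 1/(-2*1) = 1/(-2) = -½)
134*(F + x(4, -2)) = 134*(82 - ½) = 134*(163/2) = 10921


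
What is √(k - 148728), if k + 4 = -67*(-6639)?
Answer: √296081 ≈ 544.13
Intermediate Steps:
k = 444809 (k = -4 - 67*(-6639) = -4 + 444813 = 444809)
√(k - 148728) = √(444809 - 148728) = √296081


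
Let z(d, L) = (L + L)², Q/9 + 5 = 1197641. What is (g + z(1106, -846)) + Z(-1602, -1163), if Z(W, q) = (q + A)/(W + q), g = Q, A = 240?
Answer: 37718991743/2765 ≈ 1.3642e+7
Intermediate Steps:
Q = 10778724 (Q = -45 + 9*1197641 = -45 + 10778769 = 10778724)
g = 10778724
Z(W, q) = (240 + q)/(W + q) (Z(W, q) = (q + 240)/(W + q) = (240 + q)/(W + q))
z(d, L) = 4*L² (z(d, L) = (2*L)² = 4*L²)
(g + z(1106, -846)) + Z(-1602, -1163) = (10778724 + 4*(-846)²) + (240 - 1163)/(-1602 - 1163) = (10778724 + 4*715716) - 923/(-2765) = (10778724 + 2862864) - 1/2765*(-923) = 13641588 + 923/2765 = 37718991743/2765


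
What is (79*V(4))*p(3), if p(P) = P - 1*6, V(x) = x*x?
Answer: -3792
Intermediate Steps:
V(x) = x²
p(P) = -6 + P (p(P) = P - 6 = -6 + P)
(79*V(4))*p(3) = (79*4²)*(-6 + 3) = (79*16)*(-3) = 1264*(-3) = -3792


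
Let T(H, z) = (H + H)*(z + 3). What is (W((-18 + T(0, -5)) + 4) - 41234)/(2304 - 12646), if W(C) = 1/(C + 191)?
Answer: 7298417/1830534 ≈ 3.9870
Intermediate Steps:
T(H, z) = 2*H*(3 + z) (T(H, z) = (2*H)*(3 + z) = 2*H*(3 + z))
W(C) = 1/(191 + C)
(W((-18 + T(0, -5)) + 4) - 41234)/(2304 - 12646) = (1/(191 + ((-18 + 2*0*(3 - 5)) + 4)) - 41234)/(2304 - 12646) = (1/(191 + ((-18 + 2*0*(-2)) + 4)) - 41234)/(-10342) = (1/(191 + ((-18 + 0) + 4)) - 41234)*(-1/10342) = (1/(191 + (-18 + 4)) - 41234)*(-1/10342) = (1/(191 - 14) - 41234)*(-1/10342) = (1/177 - 41234)*(-1/10342) = -7298417/177*(-1/10342) = 7298417/1830534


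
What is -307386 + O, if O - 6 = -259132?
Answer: -566512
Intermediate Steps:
O = -259126 (O = 6 - 259132 = -259126)
-307386 + O = -307386 - 259126 = -566512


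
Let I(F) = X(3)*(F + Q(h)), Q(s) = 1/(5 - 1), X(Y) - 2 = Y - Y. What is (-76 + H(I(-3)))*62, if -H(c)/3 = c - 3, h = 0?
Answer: -3131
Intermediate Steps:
X(Y) = 2 (X(Y) = 2 + (Y - Y) = 2 + 0 = 2)
Q(s) = 1/4
I(F) = 1/2 + 2*F (I(F) = 2*(F + 1/4) = 2*(1/4 + F) = 1/2 + 2*F)
H(c) = 9 - 3*c (H(c) = -3*(c - 3) = -3*(-3 + c) = 9 - 3*c)
(-76 + H(I(-3)))*62 = (-76 + (9 - 3*(1/2 + 2*(-3))))*62 = (-76 + (9 - 3*(1/2 - 6)))*62 = (-76 + (9 - 3*(-11/2)))*62 = (-76 + (9 + 33/2))*62 = (-76 + 51/2)*62 = -101/2*62 = -3131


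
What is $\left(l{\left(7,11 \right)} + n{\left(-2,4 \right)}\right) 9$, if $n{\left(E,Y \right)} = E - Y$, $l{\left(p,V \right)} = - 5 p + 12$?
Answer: $-261$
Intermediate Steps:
$l{\left(p,V \right)} = 12 - 5 p$
$\left(l{\left(7,11 \right)} + n{\left(-2,4 \right)}\right) 9 = \left(\left(12 - 35\right) - 6\right) 9 = \left(-23 - 6\right) 9 = \left(-29\right) 9 = -261$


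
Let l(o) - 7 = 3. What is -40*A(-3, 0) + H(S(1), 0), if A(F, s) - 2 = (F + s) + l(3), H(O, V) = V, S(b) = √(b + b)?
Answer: -360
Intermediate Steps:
S(b) = √2*√b (S(b) = √(2*b) = √2*√b)
l(o) = 10 (l(o) = 7 + 3 = 10)
A(F, s) = 12 + F + s (A(F, s) = 2 + ((F + s) + 10) = 2 + (10 + F + s) = 12 + F + s)
-40*A(-3, 0) + H(S(1), 0) = -40*(12 - 3 + 0) + 0 = -40*9 + 0 = -360 + 0 = -360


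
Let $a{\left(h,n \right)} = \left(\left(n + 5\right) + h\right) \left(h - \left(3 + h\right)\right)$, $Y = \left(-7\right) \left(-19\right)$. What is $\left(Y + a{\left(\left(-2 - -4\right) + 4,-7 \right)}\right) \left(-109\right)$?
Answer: $-13189$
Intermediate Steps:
$Y = 133$
$a{\left(h,n \right)} = -15 - 3 h - 3 n$ ($a{\left(h,n \right)} = \left(\left(5 + n\right) + h\right) \left(-3\right) = \left(5 + h + n\right) \left(-3\right) = -15 - 3 h - 3 n$)
$\left(Y + a{\left(\left(-2 - -4\right) + 4,-7 \right)}\right) \left(-109\right) = \left(133 - \left(-6 + 3 \left(\left(-2 - -4\right) + 4\right)\right)\right) \left(-109\right) = \left(133 - \left(-6 + 3 \left(\left(-2 + 4\right) + 4\right)\right)\right) \left(-109\right) = \left(133 - \left(-6 + 3 \left(2 + 4\right)\right)\right) \left(-109\right) = \left(133 - 12\right) \left(-109\right) = 121 \left(-109\right) = -13189$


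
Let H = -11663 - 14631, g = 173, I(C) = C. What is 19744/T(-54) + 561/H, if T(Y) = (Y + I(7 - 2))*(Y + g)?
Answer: -522419927/153320314 ≈ -3.4074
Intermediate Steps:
H = -26294
T(Y) = (5 + Y)*(173 + Y) (T(Y) = (Y + (7 - 2))*(Y + 173) = (Y + 5)*(173 + Y) = (5 + Y)*(173 + Y))
19744/T(-54) + 561/H = 19744/(865 + (-54)² + 178*(-54)) + 561/(-26294) = 19744/(865 + 2916 - 9612) + 561*(-1/26294) = 19744/(-5831) - 561/26294 = 19744*(-1/5831) - 561/26294 = -19744/5831 - 561/26294 = -522419927/153320314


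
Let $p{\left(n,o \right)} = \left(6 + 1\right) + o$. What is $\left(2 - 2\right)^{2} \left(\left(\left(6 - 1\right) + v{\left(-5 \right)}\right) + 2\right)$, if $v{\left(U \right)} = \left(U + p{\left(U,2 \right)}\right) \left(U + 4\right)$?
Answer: $0$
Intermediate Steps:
$p{\left(n,o \right)} = 7 + o$
$v{\left(U \right)} = \left(4 + U\right) \left(9 + U\right)$ ($v{\left(U \right)} = \left(U + \left(7 + 2\right)\right) \left(U + 4\right) = \left(U + 9\right) \left(4 + U\right) = \left(9 + U\right) \left(4 + U\right) = \left(4 + U\right) \left(9 + U\right)$)
$\left(2 - 2\right)^{2} \left(\left(\left(6 - 1\right) + v{\left(-5 \right)}\right) + 2\right) = \left(2 - 2\right)^{2} \left(\left(\left(6 - 1\right) + \left(36 + \left(-5\right)^{2} + 13 \left(-5\right)\right)\right) + 2\right) = 0^{2} \left(\left(5 + \left(36 + 25 - 65\right)\right) + 2\right) = 0 \left(\left(5 - 4\right) + 2\right) = 0 \left(1 + 2\right) = 0 \cdot 3 = 0$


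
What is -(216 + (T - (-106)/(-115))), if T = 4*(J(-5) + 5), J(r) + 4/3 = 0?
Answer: -79262/345 ≈ -229.74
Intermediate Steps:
J(r) = -4/3 (J(r) = -4/3 + 0 = -4/3)
T = 44/3 (T = 4*(-4/3 + 5) = 4*(11/3) = 44/3 ≈ 14.667)
-(216 + (T - (-106)/(-115))) = -(216 + (44/3 - (-106)/(-115))) = -(216 + (44/3 - (-106)*(-1)/115)) = -(216 + (44/3 - 1*106/115)) = -(216 + (44/3 - 106/115)) = -(216 + 4742/345) = -1*79262/345 = -79262/345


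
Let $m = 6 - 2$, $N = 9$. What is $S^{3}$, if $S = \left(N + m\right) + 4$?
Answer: $4913$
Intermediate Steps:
$m = 4$
$S = 17$ ($S = \left(9 + 4\right) + 4 = 13 + 4 = 17$)
$S^{3} = 17^{3} = 4913$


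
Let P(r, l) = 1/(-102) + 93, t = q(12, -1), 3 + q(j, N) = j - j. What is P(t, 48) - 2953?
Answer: -291721/102 ≈ -2860.0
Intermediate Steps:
q(j, N) = -3 (q(j, N) = -3 + (j - j) = -3 + 0 = -3)
t = -3
P(r, l) = 9485/102 (P(r, l) = -1/102 + 93 = 9485/102)
P(t, 48) - 2953 = 9485/102 - 2953 = -291721/102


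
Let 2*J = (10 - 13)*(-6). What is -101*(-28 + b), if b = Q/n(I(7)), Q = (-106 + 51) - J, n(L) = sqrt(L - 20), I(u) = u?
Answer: 2828 - 6464*I*sqrt(13)/13 ≈ 2828.0 - 1792.8*I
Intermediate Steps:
n(L) = sqrt(-20 + L)
J = 9 (J = ((10 - 13)*(-6))/2 = (-3*(-6))/2 = (1/2)*18 = 9)
Q = -64 (Q = (-106 + 51) - 1*9 = -55 - 9 = -64)
b = 64*I*sqrt(13)/13 (b = -64/sqrt(-20 + 7) = -64*(-I*sqrt(13)/13) = -(-64)*I*sqrt(13)/13 = 64*I*sqrt(13)/13 ≈ 17.75*I)
-101*(-28 + b) = -101*(-28 + 64*I*sqrt(13)/13) = 2828 - 6464*I*sqrt(13)/13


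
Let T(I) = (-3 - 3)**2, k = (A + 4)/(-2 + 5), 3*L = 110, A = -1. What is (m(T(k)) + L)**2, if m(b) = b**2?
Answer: 15984004/9 ≈ 1.7760e+6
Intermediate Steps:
L = 110/3 (L = (1/3)*110 = 110/3 ≈ 36.667)
k = 1 (k = (-1 + 4)/(-2 + 5) = 3/3 = 3*(1/3) = 1)
T(I) = 36 (T(I) = (-6)**2 = 36)
(m(T(k)) + L)**2 = (36**2 + 110/3)**2 = (1296 + 110/3)**2 = (3998/3)**2 = 15984004/9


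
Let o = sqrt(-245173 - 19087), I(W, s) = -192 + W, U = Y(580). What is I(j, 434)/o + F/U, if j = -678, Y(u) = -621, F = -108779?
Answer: 108779/621 + 87*I*sqrt(66065)/13213 ≈ 175.17 + 1.6924*I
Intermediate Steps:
U = -621
o = 2*I*sqrt(66065) (o = sqrt(-264260) = 2*I*sqrt(66065) ≈ 514.06*I)
I(j, 434)/o + F/U = (-192 - 678)/((2*I*sqrt(66065))) - 108779/(-621) = -(-87)*I*sqrt(66065)/13213 - 108779*(-1/621) = 87*I*sqrt(66065)/13213 + 108779/621 = 108779/621 + 87*I*sqrt(66065)/13213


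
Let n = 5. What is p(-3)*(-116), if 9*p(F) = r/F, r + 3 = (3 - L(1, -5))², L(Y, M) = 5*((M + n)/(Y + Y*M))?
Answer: 232/9 ≈ 25.778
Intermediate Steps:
L(Y, M) = 5*(5 + M)/(Y + M*Y) (L(Y, M) = 5*((M + 5)/(Y + Y*M)) = 5*((5 + M)/(Y + M*Y)) = 5*(5 + M)/(Y + M*Y))
r = 6 (r = -3 + (3 - 5*(5 - 5)/(1*(1 - 5)))² = -3 + (3 - 5*0/(-4))² = -3 + (3 - 5*(-1)*0/4)² = -3 + (3 - 1*0)² = -3 + (3 + 0)² = -3 + 3² = -3 + 9 = 6)
p(F) = 2/(3*F) (p(F) = (6/F)/9 = 2/(3*F))
p(-3)*(-116) = ((⅔)/(-3))*(-116) = ((⅔)*(-⅓))*(-116) = -2/9*(-116) = 232/9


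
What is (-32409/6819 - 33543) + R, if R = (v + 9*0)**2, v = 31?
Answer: -74069689/2273 ≈ -32587.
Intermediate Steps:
R = 961 (R = (31 + 9*0)**2 = (31 + 0)**2 = 31**2 = 961)
(-32409/6819 - 33543) + R = (-32409/6819 - 33543) + 961 = (-32409*1/6819 - 33543) + 961 = (-10803/2273 - 33543) + 961 = -76254042/2273 + 961 = -74069689/2273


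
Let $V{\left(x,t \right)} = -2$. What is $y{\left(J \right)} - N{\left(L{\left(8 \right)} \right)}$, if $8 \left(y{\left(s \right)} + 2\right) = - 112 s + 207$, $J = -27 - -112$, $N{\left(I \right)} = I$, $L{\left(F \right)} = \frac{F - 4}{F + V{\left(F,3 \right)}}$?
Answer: $- \frac{28003}{24} \approx -1166.8$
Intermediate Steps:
$L{\left(F \right)} = \frac{-4 + F}{-2 + F}$ ($L{\left(F \right)} = \frac{F - 4}{F - 2} = \frac{-4 + F}{-2 + F}$)
$J = 85$ ($J = -27 + 112 = 85$)
$y{\left(s \right)} = \frac{191}{8} - 14 s$ ($y{\left(s \right)} = -2 + \frac{- 112 s + 207}{8} = -2 + \frac{207 - 112 s}{8} = -2 - \left(- \frac{207}{8} + 14 s\right) = \frac{191}{8} - 14 s$)
$y{\left(J \right)} - N{\left(L{\left(8 \right)} \right)} = \left(\frac{191}{8} - 1190\right) - \frac{-4 + 8}{-2 + 8} = \left(\frac{191}{8} - 1190\right) - \frac{1}{6} \cdot 4 = - \frac{9329}{8} - \frac{1}{6} \cdot 4 = - \frac{9329}{8} - \frac{2}{3} = - \frac{28003}{24}$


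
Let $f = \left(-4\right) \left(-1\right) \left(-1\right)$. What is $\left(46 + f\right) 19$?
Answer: $798$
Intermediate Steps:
$f = -4$ ($f = 4 \left(-1\right) = -4$)
$\left(46 + f\right) 19 = \left(46 - 4\right) 19 = 42 \cdot 19 = 798$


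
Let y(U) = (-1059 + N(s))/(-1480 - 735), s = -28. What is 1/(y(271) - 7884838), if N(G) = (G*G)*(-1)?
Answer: -2215/17464914327 ≈ -1.2683e-7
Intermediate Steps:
N(G) = -G² (N(G) = G²*(-1) = -G²)
y(U) = 1843/2215 (y(U) = (-1059 - 1*(-28)²)/(-1480 - 735) = (-1059 - 1*784)/(-2215) = (-1059 - 784)*(-1/2215) = -1843*(-1/2215) = 1843/2215)
1/(y(271) - 7884838) = 1/(1843/2215 - 7884838) = 1/(-17464914327/2215) = -2215/17464914327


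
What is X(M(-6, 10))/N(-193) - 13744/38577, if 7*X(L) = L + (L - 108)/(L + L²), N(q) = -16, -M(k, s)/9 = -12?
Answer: -203773/154308 ≈ -1.3206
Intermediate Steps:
M(k, s) = 108 (M(k, s) = -9*(-12) = 108)
X(L) = L/7 + (-108 + L)/(7*(L + L²)) (X(L) = (L + (L - 108)/(L + L²))/7 = (L + (-108 + L)/(L + L²))/7 = L/7 + (-108 + L)/(7*(L + L²)))
X(M(-6, 10))/N(-193) - 13744/38577 = ((⅐)*(-108 + 108 + 108² + 108³)/(108*(1 + 108)))/(-16) - 13744/38577 = ((⅐)*(1/108)*(-108 + 108 + 11664 + 1259712)/109)*(-1/16) - 13744*1/38577 = ((⅐)*(1/108)*(1/109)*1271376)*(-1/16) - 13744/38577 = (108/7)*(-1/16) - 13744/38577 = -27/28 - 13744/38577 = -203773/154308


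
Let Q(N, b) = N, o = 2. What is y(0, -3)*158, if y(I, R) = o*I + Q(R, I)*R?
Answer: 1422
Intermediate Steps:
y(I, R) = R² + 2*I (y(I, R) = 2*I + R*R = 2*I + R² = R² + 2*I)
y(0, -3)*158 = ((-3)² + 2*0)*158 = (9 + 0)*158 = 9*158 = 1422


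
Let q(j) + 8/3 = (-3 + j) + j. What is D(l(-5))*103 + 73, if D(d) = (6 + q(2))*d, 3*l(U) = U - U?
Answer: 73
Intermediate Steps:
q(j) = -17/3 + 2*j (q(j) = -8/3 + ((-3 + j) + j) = -8/3 + (-3 + 2*j) = -17/3 + 2*j)
l(U) = 0 (l(U) = (U - U)/3 = (⅓)*0 = 0)
D(d) = 13*d/3 (D(d) = (6 + (-17/3 + 2*2))*d = (6 + (-17/3 + 4))*d = (6 - 5/3)*d = 13*d/3)
D(l(-5))*103 + 73 = ((13/3)*0)*103 + 73 = 0*103 + 73 = 0 + 73 = 73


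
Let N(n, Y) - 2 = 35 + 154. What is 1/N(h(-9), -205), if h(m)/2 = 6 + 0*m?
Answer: 1/191 ≈ 0.0052356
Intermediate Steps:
h(m) = 12 (h(m) = 2*(6 + 0*m) = 2*(6 + 0) = 2*6 = 12)
N(n, Y) = 191 (N(n, Y) = 2 + (35 + 154) = 2 + 189 = 191)
1/N(h(-9), -205) = 1/191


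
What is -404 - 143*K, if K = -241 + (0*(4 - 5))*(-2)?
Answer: 34059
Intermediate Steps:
K = -241 (K = -241 + (0*(-1))*(-2) = -241 + 0*(-2) = -241 + 0 = -241)
-404 - 143*K = -404 - 143*(-241) = -404 + 34463 = 34059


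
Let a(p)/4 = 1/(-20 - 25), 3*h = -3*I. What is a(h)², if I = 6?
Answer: 16/2025 ≈ 0.0079012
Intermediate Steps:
h = -6 (h = (-3*6)/3 = (⅓)*(-18) = -6)
a(p) = -4/45 (a(p) = 4/(-20 - 25) = 4/(-45) = 4*(-1/45) = -4/45)
a(h)² = (-4/45)² = 16/2025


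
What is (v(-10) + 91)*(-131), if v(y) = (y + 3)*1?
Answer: -11004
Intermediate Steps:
v(y) = 3 + y (v(y) = (3 + y)*1 = 3 + y)
(v(-10) + 91)*(-131) = ((3 - 10) + 91)*(-131) = (-7 + 91)*(-131) = 84*(-131) = -11004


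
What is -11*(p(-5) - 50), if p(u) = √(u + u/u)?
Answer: 550 - 22*I ≈ 550.0 - 22.0*I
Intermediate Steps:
p(u) = √(1 + u) (p(u) = √(u + 1) = √(1 + u))
-11*(p(-5) - 50) = -11*(√(1 - 5) - 50) = -11*(√(-4) - 50) = -11*(2*I - 50) = -11*(-50 + 2*I) = 550 - 22*I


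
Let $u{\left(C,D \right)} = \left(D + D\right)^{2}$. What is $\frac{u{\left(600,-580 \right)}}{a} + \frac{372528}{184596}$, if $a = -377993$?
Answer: $- \frac{8964950108}{5814666319} \approx -1.5418$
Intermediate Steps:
$u{\left(C,D \right)} = 4 D^{2}$ ($u{\left(C,D \right)} = \left(2 D\right)^{2} = 4 D^{2}$)
$\frac{u{\left(600,-580 \right)}}{a} + \frac{372528}{184596} = \frac{4 \left(-580\right)^{2}}{-377993} + \frac{372528}{184596} = 4 \cdot 336400 \left(- \frac{1}{377993}\right) + 372528 \cdot \frac{1}{184596} = 1345600 \left(- \frac{1}{377993}\right) + \frac{31044}{15383} = - \frac{1345600}{377993} + \frac{31044}{15383} = - \frac{8964950108}{5814666319}$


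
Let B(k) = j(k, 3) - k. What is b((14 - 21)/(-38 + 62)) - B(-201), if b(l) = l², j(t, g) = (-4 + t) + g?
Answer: 625/576 ≈ 1.0851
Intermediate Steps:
j(t, g) = -4 + g + t
B(k) = -1 (B(k) = (-4 + 3 + k) - k = (-1 + k) - k = -1)
b((14 - 21)/(-38 + 62)) - B(-201) = ((14 - 21)/(-38 + 62))² - 1*(-1) = (-7/24)² + 1 = 49/576 + 1 = 625/576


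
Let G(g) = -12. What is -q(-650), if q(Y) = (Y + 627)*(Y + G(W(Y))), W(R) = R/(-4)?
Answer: -15226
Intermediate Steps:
W(R) = -R/4 (W(R) = R*(-¼) = -R/4)
q(Y) = (-12 + Y)*(627 + Y) (q(Y) = (Y + 627)*(Y - 12) = (627 + Y)*(-12 + Y) = (-12 + Y)*(627 + Y))
-q(-650) = -(-7524 + (-650)² + 615*(-650)) = -(-7524 + 422500 - 399750) = -1*15226 = -15226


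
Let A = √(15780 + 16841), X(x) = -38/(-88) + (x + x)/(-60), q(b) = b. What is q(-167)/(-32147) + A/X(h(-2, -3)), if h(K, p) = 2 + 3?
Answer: 167/32147 + 132*√32621/35 ≈ 681.17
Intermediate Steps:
h(K, p) = 5
X(x) = 19/44 - x/30 (X(x) = -38*(-1/88) + (2*x)*(-1/60) = 19/44 - x/30)
A = √32621 ≈ 180.61
q(-167)/(-32147) + A/X(h(-2, -3)) = -167/(-32147) + √32621/(19/44 - 1/30*5) = -167*(-1/32147) + √32621/(19/44 - ⅙) = 167/32147 + √32621/(35/132) = 167/32147 + √32621*(132/35) = 167/32147 + 132*√32621/35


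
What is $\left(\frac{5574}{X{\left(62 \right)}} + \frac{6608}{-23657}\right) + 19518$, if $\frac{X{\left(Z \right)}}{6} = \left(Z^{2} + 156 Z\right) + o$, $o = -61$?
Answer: $\frac{6212608788043}{318304935} \approx 19518.0$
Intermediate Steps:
$X{\left(Z \right)} = -366 + 6 Z^{2} + 936 Z$ ($X{\left(Z \right)} = 6 \left(\left(Z^{2} + 156 Z\right) - 61\right) = 6 \left(-61 + Z^{2} + 156 Z\right) = -366 + 6 Z^{2} + 936 Z$)
$\left(\frac{5574}{X{\left(62 \right)}} + \frac{6608}{-23657}\right) + 19518 = \left(\frac{5574}{-366 + 6 \cdot 62^{2} + 936 \cdot 62} + \frac{6608}{-23657}\right) + 19518 = \left(\frac{5574}{-366 + 6 \cdot 3844 + 58032} + 6608 \left(- \frac{1}{23657}\right)\right) + 19518 = \left(\frac{5574}{-366 + 23064 + 58032} - \frac{6608}{23657}\right) + 19518 = \left(\frac{5574}{80730} - \frac{6608}{23657}\right) + 19518 = \left(5574 \cdot \frac{1}{80730} - \frac{6608}{23657}\right) + 19518 = \left(\frac{929}{13455} - \frac{6608}{23657}\right) + 19518 = - \frac{66933287}{318304935} + 19518 = \frac{6212608788043}{318304935}$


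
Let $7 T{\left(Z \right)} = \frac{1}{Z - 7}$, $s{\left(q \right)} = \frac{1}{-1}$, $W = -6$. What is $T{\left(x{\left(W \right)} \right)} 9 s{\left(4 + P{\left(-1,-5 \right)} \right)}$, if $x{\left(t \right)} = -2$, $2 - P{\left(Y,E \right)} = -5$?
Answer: $\frac{1}{7} \approx 0.14286$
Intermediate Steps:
$P{\left(Y,E \right)} = 7$ ($P{\left(Y,E \right)} = 2 - -5 = 2 + 5 = 7$)
$s{\left(q \right)} = -1$
$T{\left(Z \right)} = \frac{1}{7 \left(-7 + Z\right)}$ ($T{\left(Z \right)} = \frac{1}{7 \left(Z - 7\right)} = \frac{1}{7 \left(-7 + Z\right)}$)
$T{\left(x{\left(W \right)} \right)} 9 s{\left(4 + P{\left(-1,-5 \right)} \right)} = \frac{1}{7 \left(-7 - 2\right)} 9 \left(-1\right) = \frac{1}{7 \left(-9\right)} \left(-9\right) = \frac{1}{7} \left(- \frac{1}{9}\right) \left(-9\right) = \left(- \frac{1}{63}\right) \left(-9\right) = \frac{1}{7}$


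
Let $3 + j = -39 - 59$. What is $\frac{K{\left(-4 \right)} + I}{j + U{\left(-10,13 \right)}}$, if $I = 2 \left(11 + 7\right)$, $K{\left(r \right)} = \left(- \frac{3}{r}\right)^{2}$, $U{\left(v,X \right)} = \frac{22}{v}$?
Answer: $- \frac{975}{2752} \approx -0.35429$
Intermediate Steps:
$K{\left(r \right)} = \frac{9}{r^{2}}$
$j = -101$ ($j = -3 - 98 = -101$)
$I = 36$ ($I = 2 \cdot 18 = 36$)
$\frac{K{\left(-4 \right)} + I}{j + U{\left(-10,13 \right)}} = \frac{\frac{9}{16} + 36}{-101 + \frac{22}{-10}} = \frac{9 \cdot \frac{1}{16} + 36}{-101 + 22 \left(- \frac{1}{10}\right)} = \frac{\frac{9}{16} + 36}{-101 - \frac{11}{5}} = \frac{585}{16 \left(- \frac{516}{5}\right)} = \frac{585}{16} \left(- \frac{5}{516}\right) = - \frac{975}{2752}$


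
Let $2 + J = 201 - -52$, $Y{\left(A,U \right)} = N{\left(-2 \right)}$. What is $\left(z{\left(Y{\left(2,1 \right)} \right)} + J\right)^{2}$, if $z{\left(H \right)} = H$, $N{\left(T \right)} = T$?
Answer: $62001$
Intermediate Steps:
$Y{\left(A,U \right)} = -2$
$J = 251$ ($J = -2 + \left(201 - -52\right) = -2 + \left(201 + 52\right) = -2 + 253 = 251$)
$\left(z{\left(Y{\left(2,1 \right)} \right)} + J\right)^{2} = \left(-2 + 251\right)^{2} = 249^{2} = 62001$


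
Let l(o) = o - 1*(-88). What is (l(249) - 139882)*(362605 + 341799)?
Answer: -98296056180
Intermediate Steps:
l(o) = 88 + o (l(o) = o + 88 = 88 + o)
(l(249) - 139882)*(362605 + 341799) = ((88 + 249) - 139882)*(362605 + 341799) = (337 - 139882)*704404 = -139545*704404 = -98296056180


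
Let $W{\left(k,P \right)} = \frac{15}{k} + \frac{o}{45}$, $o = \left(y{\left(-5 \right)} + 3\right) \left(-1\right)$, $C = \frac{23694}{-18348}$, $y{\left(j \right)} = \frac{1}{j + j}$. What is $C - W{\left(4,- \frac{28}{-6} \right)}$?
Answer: $- \frac{622613}{125100} \approx -4.9769$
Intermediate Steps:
$y{\left(j \right)} = \frac{1}{2 j}$
$C = - \frac{359}{278}$ ($C = 23694 \left(- \frac{1}{18348}\right) = - \frac{359}{278} \approx -1.2914$)
$o = - \frac{29}{10}$ ($o = \left(\frac{1}{2 \left(-5\right)} + 3\right) \left(-1\right) = \left(\frac{1}{2} \left(- \frac{1}{5}\right) + 3\right) \left(-1\right) = \left(- \frac{1}{10} + 3\right) \left(-1\right) = \frac{29}{10} \left(-1\right) = - \frac{29}{10} \approx -2.9$)
$W{\left(k,P \right)} = - \frac{29}{450} + \frac{15}{k}$ ($W{\left(k,P \right)} = \frac{15}{k} - \frac{29}{10 \cdot 45} = \frac{15}{k} - \frac{29}{450} = - \frac{29}{450} + \frac{15}{k}$)
$C - W{\left(4,- \frac{28}{-6} \right)} = - \frac{359}{278} - \left(- \frac{29}{450} + \frac{15}{4}\right) = - \frac{359}{278} - \frac{3317}{900} = - \frac{622613}{125100}$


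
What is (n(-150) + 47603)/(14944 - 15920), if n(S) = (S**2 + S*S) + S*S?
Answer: -115103/976 ≈ -117.93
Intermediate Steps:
n(S) = 3*S**2 (n(S) = (S**2 + S**2) + S**2 = 2*S**2 + S**2 = 3*S**2)
(n(-150) + 47603)/(14944 - 15920) = (3*(-150)**2 + 47603)/(14944 - 15920) = (3*22500 + 47603)/(-976) = (67500 + 47603)*(-1/976) = 115103*(-1/976) = -115103/976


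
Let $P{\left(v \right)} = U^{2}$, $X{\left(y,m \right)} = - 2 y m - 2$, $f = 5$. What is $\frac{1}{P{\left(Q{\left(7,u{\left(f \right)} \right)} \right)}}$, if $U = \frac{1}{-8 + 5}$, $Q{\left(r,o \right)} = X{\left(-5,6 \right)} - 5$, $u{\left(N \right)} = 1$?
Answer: $9$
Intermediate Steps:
$X{\left(y,m \right)} = -2 - 2 m y$ ($X{\left(y,m \right)} = - 2 m y - 2 = -2 - 2 m y$)
$Q{\left(r,o \right)} = 53$ ($Q{\left(r,o \right)} = \left(-2 - 12 \left(-5\right)\right) - 5 = \left(-2 + 60\right) - 5 = 58 - 5 = 53$)
$U = - \frac{1}{3}$ ($U = \frac{1}{-3} = - \frac{1}{3} \approx -0.33333$)
$P{\left(v \right)} = \frac{1}{9}$ ($P{\left(v \right)} = \left(- \frac{1}{3}\right)^{2} = \frac{1}{9}$)
$\frac{1}{P{\left(Q{\left(7,u{\left(f \right)} \right)} \right)}} = \frac{1}{\frac{1}{9}} = 9$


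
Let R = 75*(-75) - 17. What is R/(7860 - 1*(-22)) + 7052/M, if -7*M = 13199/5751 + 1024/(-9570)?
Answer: -254939173059643/11299917263 ≈ -22561.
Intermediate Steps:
M = -20070901/64209915 (M = -(13199/5751 + 1024/(-9570))/7 = -(13199*(1/5751) + 1024*(-1/9570))/7 = -(13199/5751 - 512/4785)/7 = -⅐*20070901/9172845 = -20070901/64209915 ≈ -0.31258)
R = -5642 (R = -5625 - 17 = -5642)
R/(7860 - 1*(-22)) + 7052/M = -5642/(7860 - 1*(-22)) + 7052/(-20070901/64209915) = -5642/(7860 + 22) + 7052*(-64209915/20070901) = -5642/7882 - 452808320580/20070901 = -5642*1/7882 - 452808320580/20070901 = -403/563 - 452808320580/20070901 = -254939173059643/11299917263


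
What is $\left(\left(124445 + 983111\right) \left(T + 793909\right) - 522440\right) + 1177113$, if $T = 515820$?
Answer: $1450598866997$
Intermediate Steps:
$\left(\left(124445 + 983111\right) \left(T + 793909\right) - 522440\right) + 1177113 = \left(\left(124445 + 983111\right) \left(515820 + 793909\right) - 522440\right) + 1177113 = \left(1107556 \cdot 1309729 - 522440\right) + 1177113 = \left(1450598212324 - 522440\right) + 1177113 = 1450597689884 + 1177113 = 1450598866997$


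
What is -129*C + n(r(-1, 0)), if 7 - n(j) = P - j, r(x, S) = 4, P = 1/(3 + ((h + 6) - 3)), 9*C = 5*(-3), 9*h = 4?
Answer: 13099/58 ≈ 225.84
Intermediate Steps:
h = 4/9 (h = (1/9)*4 = 4/9 ≈ 0.44444)
C = -5/3 (C = (5*(-3))/9 = (1/9)*(-15) = -5/3 ≈ -1.6667)
P = 9/58 (P = 1/(3 + ((4/9 + 6) - 3)) = 1/(3 + (58/9 - 3)) = 1/(3 + 31/9) = 1/(58/9) = 9/58 ≈ 0.15517)
n(j) = 397/58 + j (n(j) = 7 - (9/58 - j) = 7 + (-9/58 + j) = 397/58 + j)
-129*C + n(r(-1, 0)) = -129*(-5/3) + (397/58 + 4) = 215 + 629/58 = 13099/58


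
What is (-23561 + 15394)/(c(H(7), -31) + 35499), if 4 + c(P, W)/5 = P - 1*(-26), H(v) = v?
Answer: -8167/35644 ≈ -0.22913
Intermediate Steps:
c(P, W) = 110 + 5*P (c(P, W) = -20 + 5*(P - 1*(-26)) = -20 + 5*(P + 26) = -20 + 5*(26 + P) = -20 + (130 + 5*P) = 110 + 5*P)
(-23561 + 15394)/(c(H(7), -31) + 35499) = (-23561 + 15394)/((110 + 5*7) + 35499) = -8167/((110 + 35) + 35499) = -8167/(145 + 35499) = -8167/35644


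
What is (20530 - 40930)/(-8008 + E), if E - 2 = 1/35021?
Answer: 9525712/3738375 ≈ 2.5481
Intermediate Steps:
E = 70043/35021 (E = 2 + 1/35021 = 70043/35021 ≈ 2.0000)
(20530 - 40930)/(-8008 + E) = (20530 - 40930)/(-8008 + 70043/35021) = -20400/(-280378125/35021) = -20400*(-35021/280378125) = 9525712/3738375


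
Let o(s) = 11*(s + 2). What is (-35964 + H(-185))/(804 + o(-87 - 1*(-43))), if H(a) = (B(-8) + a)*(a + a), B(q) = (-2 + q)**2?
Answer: -2257/171 ≈ -13.199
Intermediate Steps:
o(s) = 22 + 11*s (o(s) = 11*(2 + s) = 22 + 11*s)
H(a) = 2*a*(100 + a) (H(a) = ((-2 - 8)**2 + a)*(a + a) = ((-10)**2 + a)*(2*a) = (100 + a)*(2*a) = 2*a*(100 + a))
(-35964 + H(-185))/(804 + o(-87 - 1*(-43))) = (-35964 + 2*(-185)*(100 - 185))/(804 + (22 + 11*(-87 - 1*(-43)))) = (-35964 + 2*(-185)*(-85))/(804 + (22 + 11*(-87 + 43))) = (-35964 + 31450)/(804 + (22 + 11*(-44))) = -4514/(804 + (22 - 484)) = -4514/(804 - 462) = -4514/342 = -4514*1/342 = -2257/171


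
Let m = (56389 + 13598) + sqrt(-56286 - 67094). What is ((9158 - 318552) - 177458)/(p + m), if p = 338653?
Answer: -3315786688/2783112883 + 81142*I*sqrt(30845)/13915564415 ≈ -1.1914 + 0.0010241*I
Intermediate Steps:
m = 69987 + 2*I*sqrt(30845) (m = 69987 + sqrt(-123380) = 69987 + 2*I*sqrt(30845) ≈ 69987.0 + 351.25*I)
((9158 - 318552) - 177458)/(p + m) = ((9158 - 318552) - 177458)/(338653 + (69987 + 2*I*sqrt(30845))) = (-309394 - 177458)/(408640 + 2*I*sqrt(30845)) = -486852/(408640 + 2*I*sqrt(30845))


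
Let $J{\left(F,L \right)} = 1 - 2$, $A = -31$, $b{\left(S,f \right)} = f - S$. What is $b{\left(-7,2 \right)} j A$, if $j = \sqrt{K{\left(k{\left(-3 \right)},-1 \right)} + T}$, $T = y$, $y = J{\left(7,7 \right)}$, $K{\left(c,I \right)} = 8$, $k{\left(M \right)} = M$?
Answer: $- 279 \sqrt{7} \approx -738.17$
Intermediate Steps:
$J{\left(F,L \right)} = -1$ ($J{\left(F,L \right)} = 1 - 2 = -1$)
$y = -1$
$T = -1$
$j = \sqrt{7}$ ($j = \sqrt{8 - 1} = \sqrt{7} \approx 2.6458$)
$b{\left(-7,2 \right)} j A = \left(2 - -7\right) \sqrt{7} \left(-31\right) = \left(2 + 7\right) \sqrt{7} \left(-31\right) = 9 \sqrt{7} \left(-31\right) = - 279 \sqrt{7}$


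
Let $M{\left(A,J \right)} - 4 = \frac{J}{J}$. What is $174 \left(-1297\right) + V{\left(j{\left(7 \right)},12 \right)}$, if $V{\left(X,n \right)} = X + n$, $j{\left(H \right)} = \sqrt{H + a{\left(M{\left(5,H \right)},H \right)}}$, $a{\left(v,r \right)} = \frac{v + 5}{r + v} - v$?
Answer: $-225666 + \frac{\sqrt{102}}{6} \approx -2.2566 \cdot 10^{5}$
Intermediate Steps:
$M{\left(A,J \right)} = 5$ ($M{\left(A,J \right)} = 4 + \frac{J}{J} = 4 + 1 = 5$)
$a{\left(v,r \right)} = - v + \frac{5 + v}{r + v}$ ($a{\left(v,r \right)} = \frac{5 + v}{r + v} - v = - v + \frac{5 + v}{r + v}$)
$j{\left(H \right)} = \sqrt{H + \frac{-15 - 5 H}{5 + H}}$ ($j{\left(H \right)} = \sqrt{H + \frac{5 + 5 - 5^{2} - H 5}{H + 5}} = \sqrt{H + \frac{5 + 5 - 25 - 5 H}{5 + H}} = \sqrt{H + \frac{-15 - 5 H}{5 + H}}$)
$174 \left(-1297\right) + V{\left(j{\left(7 \right)},12 \right)} = 174 \left(-1297\right) + \left(\sqrt{\frac{-15 + 7^{2}}{5 + 7}} + 12\right) = -225678 + \left(\sqrt{\frac{-15 + 49}{12}} + 12\right) = -225678 + \left(\sqrt{\frac{1}{12} \cdot 34} + 12\right) = -225678 + \left(\sqrt{\frac{17}{6}} + 12\right) = -225678 + \left(\frac{\sqrt{102}}{6} + 12\right) = -225678 + \left(12 + \frac{\sqrt{102}}{6}\right) = -225666 + \frac{\sqrt{102}}{6}$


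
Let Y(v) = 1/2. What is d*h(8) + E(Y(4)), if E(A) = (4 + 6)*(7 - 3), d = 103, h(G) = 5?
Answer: 555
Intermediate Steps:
Y(v) = ½
E(A) = 40 (E(A) = 10*4 = 40)
d*h(8) + E(Y(4)) = 103*5 + 40 = 515 + 40 = 555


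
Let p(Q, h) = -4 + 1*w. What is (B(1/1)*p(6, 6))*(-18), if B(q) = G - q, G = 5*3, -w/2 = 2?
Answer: 2016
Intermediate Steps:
w = -4 (w = -2*2 = -4)
p(Q, h) = -8 (p(Q, h) = -4 + 1*(-4) = -4 - 4 = -8)
G = 15
B(q) = 15 - q
(B(1/1)*p(6, 6))*(-18) = ((15 - 1/1)*(-8))*(-18) = ((15 - 1*1)*(-8))*(-18) = ((15 - 1)*(-8))*(-18) = (14*(-8))*(-18) = -112*(-18) = 2016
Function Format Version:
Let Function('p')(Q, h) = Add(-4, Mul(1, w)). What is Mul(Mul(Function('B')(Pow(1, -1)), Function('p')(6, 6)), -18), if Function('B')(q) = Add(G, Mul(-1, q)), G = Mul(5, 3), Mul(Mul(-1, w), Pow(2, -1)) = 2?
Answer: 2016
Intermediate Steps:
w = -4 (w = Mul(-2, 2) = -4)
Function('p')(Q, h) = -8 (Function('p')(Q, h) = Add(-4, Mul(1, -4)) = Add(-4, -4) = -8)
G = 15
Function('B')(q) = Add(15, Mul(-1, q))
Mul(Mul(Function('B')(Pow(1, -1)), Function('p')(6, 6)), -18) = Mul(Mul(Add(15, Mul(-1, Pow(1, -1))), -8), -18) = Mul(Mul(Add(15, Mul(-1, 1)), -8), -18) = Mul(Mul(Add(15, -1), -8), -18) = Mul(Mul(14, -8), -18) = Mul(-112, -18) = 2016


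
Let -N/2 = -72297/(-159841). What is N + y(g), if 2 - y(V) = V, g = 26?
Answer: -3980778/159841 ≈ -24.905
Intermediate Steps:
y(V) = 2 - V
N = -144594/159841 (N = -(-144594)/(-159841) = -(-144594)*(-1)/159841 = -2*72297/159841 = -144594/159841 ≈ -0.90461)
N + y(g) = -144594/159841 + (2 - 1*26) = -144594/159841 + (2 - 26) = -144594/159841 - 24 = -3980778/159841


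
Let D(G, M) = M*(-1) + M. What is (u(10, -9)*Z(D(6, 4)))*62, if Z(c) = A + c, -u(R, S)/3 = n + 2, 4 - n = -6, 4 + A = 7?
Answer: -6696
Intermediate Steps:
A = 3 (A = -4 + 7 = 3)
D(G, M) = 0 (D(G, M) = -M + M = 0)
n = 10 (n = 4 - 1*(-6) = 4 + 6 = 10)
u(R, S) = -36 (u(R, S) = -3*(10 + 2) = -3*12 = -36)
Z(c) = 3 + c
(u(10, -9)*Z(D(6, 4)))*62 = -36*(3 + 0)*62 = -36*3*62 = -108*62 = -6696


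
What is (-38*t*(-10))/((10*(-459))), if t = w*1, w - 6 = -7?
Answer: 38/459 ≈ 0.082789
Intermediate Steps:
w = -1 (w = 6 - 7 = -1)
t = -1 (t = -1*1 = -1)
(-38*t*(-10))/((10*(-459))) = (-38*(-1)*(-10))/((10*(-459))) = (38*(-10))/(-4590) = -380*(-1/4590) = 38/459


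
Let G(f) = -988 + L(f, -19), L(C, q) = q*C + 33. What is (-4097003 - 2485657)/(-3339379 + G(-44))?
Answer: 1097110/556583 ≈ 1.9712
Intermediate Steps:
L(C, q) = 33 + C*q (L(C, q) = C*q + 33 = 33 + C*q)
G(f) = -955 - 19*f (G(f) = -988 + (33 + f*(-19)) = -988 + (33 - 19*f) = -955 - 19*f)
(-4097003 - 2485657)/(-3339379 + G(-44)) = (-4097003 - 2485657)/(-3339379 + (-955 - 19*(-44))) = -6582660/(-3339379 + (-955 + 836)) = -6582660/(-3339379 - 119) = -6582660/(-3339498) = -6582660*(-1/3339498) = 1097110/556583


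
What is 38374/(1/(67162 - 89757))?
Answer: -867060530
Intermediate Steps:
38374/(1/(67162 - 89757)) = 38374/(1/(-22595)) = 38374/(-1/22595) = 38374*(-22595) = -867060530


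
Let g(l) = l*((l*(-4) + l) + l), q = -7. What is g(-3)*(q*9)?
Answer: 1134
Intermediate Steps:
g(l) = -2*l² (g(l) = l*((-4*l + l) + l) = l*(-3*l + l) = l*(-2*l) = -2*l²)
g(-3)*(q*9) = (-2*(-3)²)*(-7*9) = -2*9*(-63) = -18*(-63) = 1134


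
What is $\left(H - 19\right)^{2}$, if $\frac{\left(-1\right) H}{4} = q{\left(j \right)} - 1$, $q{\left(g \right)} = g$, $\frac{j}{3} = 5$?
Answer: $5625$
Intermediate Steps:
$j = 15$ ($j = 3 \cdot 5 = 15$)
$H = -56$ ($H = - 4 \left(15 - 1\right) = \left(-4\right) 14 = -56$)
$\left(H - 19\right)^{2} = \left(-56 - 19\right)^{2} = \left(-75\right)^{2} = 5625$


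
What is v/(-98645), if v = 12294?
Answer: -12294/98645 ≈ -0.12463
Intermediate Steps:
v/(-98645) = 12294/(-98645) = 12294*(-1/98645) = -12294/98645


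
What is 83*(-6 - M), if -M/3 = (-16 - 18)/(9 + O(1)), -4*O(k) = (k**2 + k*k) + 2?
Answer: -6225/4 ≈ -1556.3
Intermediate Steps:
O(k) = -1/2 - k**2/2 (O(k) = -((k**2 + k*k) + 2)/4 = -((k**2 + k**2) + 2)/4 = -(2*k**2 + 2)/4 = -(2 + 2*k**2)/4 = -1/2 - k**2/2)
M = 51/4 (M = -3*(-16 - 18)/(9 + (-1/2 - 1/2*1**2)) = -(-102)/(9 + (-1/2 - 1/2*1)) = -(-102)/(9 + (-1/2 - 1/2)) = -(-102)/(9 - 1) = -(-102)/8 = -3*(-17/4) = 51/4 ≈ 12.750)
83*(-6 - M) = 83*(-6 - 1*51/4) = 83*(-6 - 51/4) = 83*(-75/4) = -6225/4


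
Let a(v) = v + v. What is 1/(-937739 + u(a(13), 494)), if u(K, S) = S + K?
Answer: -1/937219 ≈ -1.0670e-6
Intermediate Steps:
a(v) = 2*v
u(K, S) = K + S
1/(-937739 + u(a(13), 494)) = 1/(-937739 + (2*13 + 494)) = 1/(-937739 + (26 + 494)) = 1/(-937739 + 520) = 1/(-937219) = -1/937219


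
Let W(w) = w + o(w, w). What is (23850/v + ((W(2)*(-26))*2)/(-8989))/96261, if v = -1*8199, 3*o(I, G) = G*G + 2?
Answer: -23631362/788279307519 ≈ -2.9978e-5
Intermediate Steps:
o(I, G) = ⅔ + G²/3 (o(I, G) = (G*G + 2)/3 = (G² + 2)/3 = (2 + G²)/3 = ⅔ + G²/3)
W(w) = ⅔ + w + w²/3 (W(w) = w + (⅔ + w²/3) = ⅔ + w + w²/3)
v = -8199
(23850/v + ((W(2)*(-26))*2)/(-8989))/96261 = (23850/(-8199) + (((⅔ + 2 + (⅓)*2²)*(-26))*2)/(-8989))/96261 = (23850*(-1/8199) + (((⅔ + 2 + (⅓)*4)*(-26))*2)*(-1/8989))*(1/96261) = (-2650/911 + (((⅔ + 2 + 4/3)*(-26))*2)*(-1/8989))*(1/96261) = (-2650/911 + ((4*(-26))*2)*(-1/8989))*(1/96261) = (-2650/911 - 104*2*(-1/8989))*(1/96261) = (-2650/911 - 208*(-1/8989))*(1/96261) = (-2650/911 + 208/8989)*(1/96261) = -23631362/8188979*1/96261 = -23631362/788279307519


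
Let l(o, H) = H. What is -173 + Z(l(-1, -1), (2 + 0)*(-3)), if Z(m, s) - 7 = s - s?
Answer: -166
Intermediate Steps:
Z(m, s) = 7 (Z(m, s) = 7 + (s - s) = 7 + 0 = 7)
-173 + Z(l(-1, -1), (2 + 0)*(-3)) = -173 + 7 = -166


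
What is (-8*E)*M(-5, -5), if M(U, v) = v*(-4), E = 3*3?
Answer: -1440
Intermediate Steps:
E = 9
M(U, v) = -4*v
(-8*E)*M(-5, -5) = (-8*9)*(-4*(-5)) = -72*20 = -1440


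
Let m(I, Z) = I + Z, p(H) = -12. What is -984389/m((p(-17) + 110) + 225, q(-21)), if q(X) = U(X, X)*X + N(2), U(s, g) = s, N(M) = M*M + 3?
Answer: -984389/771 ≈ -1276.8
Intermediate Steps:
N(M) = 3 + M² (N(M) = M² + 3 = 3 + M²)
q(X) = 7 + X² (q(X) = X*X + (3 + 2²) = X² + (3 + 4) = X² + 7 = 7 + X²)
-984389/m((p(-17) + 110) + 225, q(-21)) = -984389/(((-12 + 110) + 225) + (7 + (-21)²)) = -984389/((98 + 225) + (7 + 441)) = -984389/(323 + 448) = -984389/771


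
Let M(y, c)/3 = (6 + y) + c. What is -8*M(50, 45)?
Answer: -2424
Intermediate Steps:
M(y, c) = 18 + 3*c + 3*y (M(y, c) = 3*((6 + y) + c) = 3*(6 + c + y) = 18 + 3*c + 3*y)
-8*M(50, 45) = -8*(18 + 3*45 + 3*50) = -8*(18 + 135 + 150) = -8*303 = -2424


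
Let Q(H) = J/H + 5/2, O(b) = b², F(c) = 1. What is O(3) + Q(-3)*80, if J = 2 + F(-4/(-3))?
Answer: 129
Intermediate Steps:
J = 3 (J = 2 + 1 = 3)
Q(H) = 5/2 + 3/H (Q(H) = 3/H + 5/2 = 5/2 + 3/H)
O(3) + Q(-3)*80 = 3² + (5/2 + 3/(-3))*80 = 9 + (5/2 + 3*(-⅓))*80 = 9 + (5/2 - 1)*80 = 9 + (3/2)*80 = 9 + 120 = 129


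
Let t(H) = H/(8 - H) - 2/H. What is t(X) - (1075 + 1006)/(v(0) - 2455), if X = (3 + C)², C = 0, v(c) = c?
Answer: -185036/22095 ≈ -8.3746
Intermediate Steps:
X = 9 (X = (3 + 0)² = 3² = 9)
t(H) = -2/H + H/(8 - H)
t(X) - (1075 + 1006)/(v(0) - 2455) = (16 - 1*9² - 2*9)/(9*(-8 + 9)) - (1075 + 1006)/(0 - 2455) = (⅑)*(16 - 1*81 - 18)/1 - 2081/(-2455) = (⅑)*1*(16 - 81 - 18) - 2081*(-1)/2455 = (⅑)*1*(-83) - 1*(-2081/2455) = -83/9 + 2081/2455 = -185036/22095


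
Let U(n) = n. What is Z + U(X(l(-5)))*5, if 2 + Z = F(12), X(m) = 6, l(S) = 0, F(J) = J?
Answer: 40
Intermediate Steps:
Z = 10 (Z = -2 + 12 = 10)
Z + U(X(l(-5)))*5 = 10 + 6*5 = 10 + 30 = 40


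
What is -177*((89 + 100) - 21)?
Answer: -29736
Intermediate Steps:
-177*((89 + 100) - 21) = -177*(189 - 21) = -177*168 = -29736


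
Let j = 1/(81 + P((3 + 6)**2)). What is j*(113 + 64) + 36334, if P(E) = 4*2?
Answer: 3233903/89 ≈ 36336.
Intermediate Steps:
P(E) = 8
j = 1/89 (j = 1/(81 + 8) = 1/89 ≈ 0.011236)
j*(113 + 64) + 36334 = (113 + 64)/89 + 36334 = (1/89)*177 + 36334 = 177/89 + 36334 = 3233903/89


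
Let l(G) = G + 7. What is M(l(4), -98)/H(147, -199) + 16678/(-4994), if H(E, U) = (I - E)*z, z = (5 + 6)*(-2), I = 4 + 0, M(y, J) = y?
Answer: -216587/64922 ≈ -3.3361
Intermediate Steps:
l(G) = 7 + G
I = 4
z = -22 (z = 11*(-2) = -22)
H(E, U) = -88 + 22*E (H(E, U) = (4 - E)*(-22) = -88 + 22*E)
M(l(4), -98)/H(147, -199) + 16678/(-4994) = (7 + 4)/(-88 + 22*147) + 16678/(-4994) = 11/(-88 + 3234) + 16678*(-1/4994) = 11/3146 - 8339/2497 = 11*(1/3146) - 8339/2497 = 1/286 - 8339/2497 = -216587/64922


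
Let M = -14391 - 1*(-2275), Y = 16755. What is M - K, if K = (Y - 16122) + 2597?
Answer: -15346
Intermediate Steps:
K = 3230 (K = (16755 - 16122) + 2597 = 633 + 2597 = 3230)
M = -12116 (M = -14391 + 2275 = -12116)
M - K = -12116 - 1*3230 = -12116 - 3230 = -15346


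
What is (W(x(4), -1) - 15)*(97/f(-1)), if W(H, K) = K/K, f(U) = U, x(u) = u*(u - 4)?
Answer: 1358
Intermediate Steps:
x(u) = u*(-4 + u)
W(H, K) = 1
(W(x(4), -1) - 15)*(97/f(-1)) = (1 - 15)*(97/(-1)) = -1358*(-1) = -14*(-97) = 1358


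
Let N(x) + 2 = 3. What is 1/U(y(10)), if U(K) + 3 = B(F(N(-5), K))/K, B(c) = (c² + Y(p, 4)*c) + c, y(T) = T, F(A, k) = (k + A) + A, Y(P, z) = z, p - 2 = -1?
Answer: 5/87 ≈ 0.057471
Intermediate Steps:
p = 1 (p = 2 - 1 = 1)
N(x) = 1 (N(x) = -2 + 3 = 1)
F(A, k) = k + 2*A (F(A, k) = (A + k) + A = k + 2*A)
B(c) = c² + 5*c (B(c) = (c² + 4*c) + c = c² + 5*c)
U(K) = -3 + (2 + K)*(7 + K)/K (U(K) = -3 + ((K + 2*1)*(5 + (K + 2*1)))/K = -3 + ((K + 2)*(5 + (K + 2)))/K = -3 + ((2 + K)*(5 + (2 + K)))/K = -3 + ((2 + K)*(7 + K))/K = -3 + (2 + K)*(7 + K)/K)
1/U(y(10)) = 1/(6 + 10 + 14/10) = 1/(6 + 10 + 14*(⅒)) = 1/(6 + 10 + 7/5) = 1/(87/5) = 5/87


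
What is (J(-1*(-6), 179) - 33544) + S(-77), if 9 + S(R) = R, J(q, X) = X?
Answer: -33451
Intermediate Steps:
S(R) = -9 + R
(J(-1*(-6), 179) - 33544) + S(-77) = (179 - 33544) + (-9 - 77) = -33365 - 86 = -33451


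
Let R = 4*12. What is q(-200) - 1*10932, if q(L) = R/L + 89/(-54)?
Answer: -14760749/1350 ≈ -10934.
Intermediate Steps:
R = 48
q(L) = -89/54 + 48/L (q(L) = 48/L + 89/(-54) = 48/L + 89*(-1/54) = 48/L - 89/54 = -89/54 + 48/L)
q(-200) - 1*10932 = (-89/54 + 48/(-200)) - 1*10932 = (-89/54 + 48*(-1/200)) - 10932 = (-89/54 - 6/25) - 10932 = -2549/1350 - 10932 = -14760749/1350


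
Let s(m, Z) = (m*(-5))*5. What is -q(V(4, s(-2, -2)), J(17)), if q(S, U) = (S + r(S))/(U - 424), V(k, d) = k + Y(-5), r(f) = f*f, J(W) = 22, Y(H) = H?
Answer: 0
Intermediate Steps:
s(m, Z) = -25*m (s(m, Z) = -5*m*5 = -25*m)
r(f) = f**2
V(k, d) = -5 + k (V(k, d) = k - 5 = -5 + k)
q(S, U) = (S + S**2)/(-424 + U) (q(S, U) = (S + S**2)/(U - 424) = (S + S**2)/(-424 + U))
-q(V(4, s(-2, -2)), J(17)) = -(-5 + 4)*(1 + (-5 + 4))/(-424 + 22) = -(-1)*(1 - 1)/(-402) = -(-1)*(-1)*0/402 = -1*0 = 0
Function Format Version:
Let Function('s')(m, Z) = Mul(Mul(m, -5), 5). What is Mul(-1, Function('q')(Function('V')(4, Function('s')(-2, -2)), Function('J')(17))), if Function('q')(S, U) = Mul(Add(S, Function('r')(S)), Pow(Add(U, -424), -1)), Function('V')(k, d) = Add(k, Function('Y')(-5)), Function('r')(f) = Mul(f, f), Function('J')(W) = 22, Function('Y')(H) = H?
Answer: 0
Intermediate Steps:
Function('s')(m, Z) = Mul(-25, m) (Function('s')(m, Z) = Mul(Mul(-5, m), 5) = Mul(-25, m))
Function('r')(f) = Pow(f, 2)
Function('V')(k, d) = Add(-5, k) (Function('V')(k, d) = Add(k, -5) = Add(-5, k))
Function('q')(S, U) = Mul(Pow(Add(-424, U), -1), Add(S, Pow(S, 2))) (Function('q')(S, U) = Mul(Add(S, Pow(S, 2)), Pow(Add(U, -424), -1)) = Mul(Add(S, Pow(S, 2)), Pow(Add(-424, U), -1)) = Mul(Pow(Add(-424, U), -1), Add(S, Pow(S, 2))))
Mul(-1, Function('q')(Function('V')(4, Function('s')(-2, -2)), Function('J')(17))) = Mul(-1, Mul(Add(-5, 4), Pow(Add(-424, 22), -1), Add(1, Add(-5, 4)))) = Mul(-1, Mul(-1, Pow(-402, -1), Add(1, -1))) = Mul(-1, Mul(-1, Rational(-1, 402), 0)) = Mul(-1, 0) = 0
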